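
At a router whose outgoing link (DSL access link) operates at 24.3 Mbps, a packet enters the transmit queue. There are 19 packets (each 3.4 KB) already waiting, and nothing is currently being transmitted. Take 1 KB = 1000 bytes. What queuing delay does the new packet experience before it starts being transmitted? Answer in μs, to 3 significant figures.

Each queued packet: L/R = 27200/24300000 = 1119.34 μs.
19 queued → 21267.5 μs.
Queuing delay = 21300 μs.

21300 μs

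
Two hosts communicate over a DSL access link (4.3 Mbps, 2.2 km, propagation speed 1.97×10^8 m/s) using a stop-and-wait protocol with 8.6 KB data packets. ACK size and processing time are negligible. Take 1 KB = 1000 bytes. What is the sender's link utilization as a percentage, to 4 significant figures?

99.86 %

t_tx = L/R = 68800/4300000 = 0.016 s.
t_prop = 2200/197000000 = 1.11675e-05 s; RTT = 2.2335e-05 s.
Cycle = t_tx + RTT = 0.0160223 s.
Utilization = t_tx / cycle = 0.016/0.0160223 = 99.86 %.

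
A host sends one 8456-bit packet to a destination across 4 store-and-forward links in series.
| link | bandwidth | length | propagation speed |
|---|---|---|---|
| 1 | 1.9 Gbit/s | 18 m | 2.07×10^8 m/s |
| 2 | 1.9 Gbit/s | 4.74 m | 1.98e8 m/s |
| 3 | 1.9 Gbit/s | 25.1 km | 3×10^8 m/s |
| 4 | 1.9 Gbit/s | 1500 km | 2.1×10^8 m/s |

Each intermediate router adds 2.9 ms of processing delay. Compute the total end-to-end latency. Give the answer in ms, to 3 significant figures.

Transmission delay per hop = L/R = 8456/1900000000 = 0.00445053 ms; 4 hops → 0.0178021 ms.
Propagation delays (d/s per hop): 8.69565e-05, 2.39394e-05, 0.0836667, 7.14286 ms; sum = 7.22663 ms.
Processing at 3 router(s): 3 × 2.9 ms = 8.7 ms.
End-to-end = 15.9 ms.

15.9 ms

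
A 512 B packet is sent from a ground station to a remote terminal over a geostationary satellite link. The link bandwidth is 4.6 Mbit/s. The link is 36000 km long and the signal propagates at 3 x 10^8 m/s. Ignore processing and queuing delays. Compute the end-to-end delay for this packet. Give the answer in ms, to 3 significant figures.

L = 512 × 8 = 4096 bits.
Transmission delay = L/R = 4096 / 4600000 = 0.890435 ms.
Propagation delay = d/s = 36000000 m / 300000000 m/s = 120 ms.
Total = 121 ms.

121 ms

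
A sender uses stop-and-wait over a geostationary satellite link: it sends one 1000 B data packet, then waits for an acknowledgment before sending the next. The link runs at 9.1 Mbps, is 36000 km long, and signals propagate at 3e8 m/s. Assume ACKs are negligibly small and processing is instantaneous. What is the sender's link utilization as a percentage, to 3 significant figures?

t_tx = L/R = 8000/9100000 = 0.000879121 s.
t_prop = 36000000/300000000 = 0.12 s; RTT = 0.24 s.
Cycle = t_tx + RTT = 0.240879 s.
Utilization = t_tx / cycle = 0.000879121/0.240879 = 0.365 %.

0.365 %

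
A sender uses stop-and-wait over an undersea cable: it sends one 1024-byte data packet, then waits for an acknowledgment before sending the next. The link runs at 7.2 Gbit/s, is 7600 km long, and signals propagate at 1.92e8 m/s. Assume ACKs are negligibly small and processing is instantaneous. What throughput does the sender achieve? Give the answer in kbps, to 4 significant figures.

t_tx = L/R = 8192/7200000000 = 1.13778e-06 s.
t_prop = 7600000/192000000 = 0.0395833 s; RTT = 0.0791667 s.
Cycle = t_tx + RTT = 0.0791678 s.
Throughput = L / cycle = 8192 / 0.0791678 = 103.5 kbps.

103.5 kbps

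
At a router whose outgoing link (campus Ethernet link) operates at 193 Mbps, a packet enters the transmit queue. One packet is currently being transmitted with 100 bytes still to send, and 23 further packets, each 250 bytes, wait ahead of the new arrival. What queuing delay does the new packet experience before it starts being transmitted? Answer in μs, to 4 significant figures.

Each queued packet: L/R = 2000/193000000 = 10.3627 μs.
23 queued → 238.342 μs.
Plus remaining 800 bits of current packet: 4.14508 μs.
Queuing delay = 242.5 μs.

242.5 μs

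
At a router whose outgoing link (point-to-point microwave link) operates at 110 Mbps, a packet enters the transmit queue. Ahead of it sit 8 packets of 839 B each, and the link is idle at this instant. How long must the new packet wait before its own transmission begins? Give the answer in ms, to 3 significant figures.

Each queued packet: L/R = 6712/110000000 = 0.0610182 ms.
8 queued → 0.488145 ms.
Queuing delay = 0.488 ms.

0.488 ms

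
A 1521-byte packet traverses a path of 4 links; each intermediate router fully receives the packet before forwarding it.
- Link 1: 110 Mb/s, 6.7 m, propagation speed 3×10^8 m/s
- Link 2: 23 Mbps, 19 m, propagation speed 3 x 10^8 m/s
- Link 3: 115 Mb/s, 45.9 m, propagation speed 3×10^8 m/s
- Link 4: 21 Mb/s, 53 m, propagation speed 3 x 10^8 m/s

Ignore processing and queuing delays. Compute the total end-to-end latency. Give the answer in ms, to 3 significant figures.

1.33 ms

L = 1521 × 8 = 12168 bits.
Transmission delays (L/R per hop): 0.110618, 0.529043, 0.105809, 0.579429 ms; sum = 1.3249 ms.
Propagation delays (d/s per hop): 2.23333e-05, 6.33333e-05, 0.000153, 0.000176667 ms; sum = 0.000415333 ms.
End-to-end = 1.33 ms.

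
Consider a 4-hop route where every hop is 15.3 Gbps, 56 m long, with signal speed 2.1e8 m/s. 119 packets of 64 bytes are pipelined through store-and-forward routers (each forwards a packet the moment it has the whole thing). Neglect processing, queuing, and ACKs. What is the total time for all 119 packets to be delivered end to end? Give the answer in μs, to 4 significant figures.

Per-hop transmission t_tx = L/R = 512/15300000000 = 0.0334641 μs.
Per-hop propagation t_prop = 56/210000000 = 0.266667 μs.
Pipeline fill: first packet needs 4·t_tx to clear all hops; remaining 118 packets each add one t_tx.
Total = (4+119-1)·t_tx + 4·t_prop = 122·0.0334641 + 4·0.266667 = 5.149 μs.

5.149 μs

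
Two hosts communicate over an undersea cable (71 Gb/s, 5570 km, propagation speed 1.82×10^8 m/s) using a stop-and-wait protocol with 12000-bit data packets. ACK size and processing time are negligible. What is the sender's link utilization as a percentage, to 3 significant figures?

t_tx = L/R = 12000/71000000000 = 1.69014e-07 s.
t_prop = 5570000/182000000 = 0.0306044 s; RTT = 0.0612088 s.
Cycle = t_tx + RTT = 0.061209 s.
Utilization = t_tx / cycle = 1.69014e-07/0.061209 = 0.000276 %.

0.000276 %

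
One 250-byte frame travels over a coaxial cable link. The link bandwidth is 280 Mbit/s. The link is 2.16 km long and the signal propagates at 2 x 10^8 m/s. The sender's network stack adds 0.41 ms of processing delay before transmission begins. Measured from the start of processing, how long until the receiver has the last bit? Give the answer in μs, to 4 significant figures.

L = 250 × 8 = 2000 bits.
Transmission delay = L/R = 2000 / 280000000 = 7.14286 μs.
Propagation delay = d/s = 2160 m / 200000000 m/s = 10.8 μs.
Plus processing delay 0.41 ms = 410 μs.
Total = 427.9 μs.

427.9 μs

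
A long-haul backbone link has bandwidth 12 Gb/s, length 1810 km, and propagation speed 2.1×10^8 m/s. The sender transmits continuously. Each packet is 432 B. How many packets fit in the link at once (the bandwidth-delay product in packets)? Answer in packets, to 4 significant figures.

29930 packets

Propagation delay = 1810000 / 210000000 = 0.00861905 s.
BDP = R × t_prop = 12000000000 × 0.00861905 = 103429000 bits.
In packets of 3456 bits: 29930 packets.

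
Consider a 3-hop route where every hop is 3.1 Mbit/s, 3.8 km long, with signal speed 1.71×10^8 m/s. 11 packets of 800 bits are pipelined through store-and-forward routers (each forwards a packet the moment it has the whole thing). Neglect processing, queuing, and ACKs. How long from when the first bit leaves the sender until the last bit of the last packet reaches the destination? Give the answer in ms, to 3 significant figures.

3.42 ms

Per-hop transmission t_tx = L/R = 800/3100000 = 0.258065 ms.
Per-hop propagation t_prop = 3800/171000000 = 0.0222222 ms.
Pipeline fill: first packet needs 3·t_tx to clear all hops; remaining 10 packets each add one t_tx.
Total = (3+11-1)·t_tx + 3·t_prop = 13·0.258065 + 3·0.0222222 = 3.42 ms.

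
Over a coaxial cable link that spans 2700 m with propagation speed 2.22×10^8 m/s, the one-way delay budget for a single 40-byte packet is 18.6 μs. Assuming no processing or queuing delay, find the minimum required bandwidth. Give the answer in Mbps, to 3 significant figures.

49.7 Mbps

L = 320 bits.
Propagation delay = 2700 / 2.22e+08 = 12.1622 μs.
Transmission budget = 18.6 − 12.1622 = 6.43784 μs.
R ≥ L / t_tx = 320 bits / 6.43784e-06 s = 49.7 Mbps.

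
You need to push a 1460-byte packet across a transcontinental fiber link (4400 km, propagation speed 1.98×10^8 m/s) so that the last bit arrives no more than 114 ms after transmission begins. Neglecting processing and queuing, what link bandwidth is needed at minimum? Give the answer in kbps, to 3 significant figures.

L = 11680 bits.
Propagation delay = 4400000 / 198000000 = 22.2222 ms.
Transmission budget = 114 − 22.2222 = 91.7778 ms.
R ≥ L / t_tx = 11680 bits / 0.0917778 s = 127 kbps.

127 kbps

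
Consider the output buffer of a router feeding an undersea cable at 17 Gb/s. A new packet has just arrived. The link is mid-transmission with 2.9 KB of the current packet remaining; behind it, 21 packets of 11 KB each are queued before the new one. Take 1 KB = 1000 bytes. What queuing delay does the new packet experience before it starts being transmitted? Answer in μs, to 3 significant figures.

110 μs

Each queued packet: L/R = 88000/17000000000 = 5.17647 μs.
21 queued → 108.706 μs.
Plus remaining 23200 bits of current packet: 1.36471 μs.
Queuing delay = 110 μs.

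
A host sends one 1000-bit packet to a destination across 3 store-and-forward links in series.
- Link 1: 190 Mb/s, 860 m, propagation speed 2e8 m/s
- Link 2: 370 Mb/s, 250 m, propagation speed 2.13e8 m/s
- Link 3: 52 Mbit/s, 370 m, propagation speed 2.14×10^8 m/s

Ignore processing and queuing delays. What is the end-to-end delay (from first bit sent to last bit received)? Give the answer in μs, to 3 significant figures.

Transmission delays (L/R per hop): 5.26316, 2.7027, 19.2308 μs; sum = 27.1966 μs.
Propagation delays (d/s per hop): 4.3, 1.17371, 1.72897 μs; sum = 7.20268 μs.
End-to-end = 34.4 μs.

34.4 μs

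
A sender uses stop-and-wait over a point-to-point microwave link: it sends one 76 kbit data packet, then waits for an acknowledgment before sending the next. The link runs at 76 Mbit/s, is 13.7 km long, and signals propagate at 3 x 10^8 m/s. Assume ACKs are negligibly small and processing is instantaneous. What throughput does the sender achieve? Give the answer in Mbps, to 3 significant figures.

69.6 Mbps

t_tx = L/R = 76000/76000000 = 0.001 s.
t_prop = 13700/300000000 = 4.56667e-05 s; RTT = 9.13333e-05 s.
Cycle = t_tx + RTT = 0.00109133 s.
Throughput = L / cycle = 76000 / 0.00109133 = 69.6 Mbps.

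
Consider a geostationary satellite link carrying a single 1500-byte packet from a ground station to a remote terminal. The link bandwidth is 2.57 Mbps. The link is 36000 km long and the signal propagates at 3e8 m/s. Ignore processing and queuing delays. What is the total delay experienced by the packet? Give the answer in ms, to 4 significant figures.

L = 1500 × 8 = 12000 bits.
Transmission delay = L/R = 12000 / 2570000 = 4.66926 ms.
Propagation delay = d/s = 36000000 m / 300000000 m/s = 120 ms.
Total = 124.7 ms.

124.7 ms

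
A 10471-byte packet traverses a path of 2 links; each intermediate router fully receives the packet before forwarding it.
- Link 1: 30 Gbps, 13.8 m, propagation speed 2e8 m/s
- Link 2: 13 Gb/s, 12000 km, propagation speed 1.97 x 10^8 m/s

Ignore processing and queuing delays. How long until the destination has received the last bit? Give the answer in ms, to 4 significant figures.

L = 10471 × 8 = 83768 bits.
Transmission delays (L/R per hop): 0.00279227, 0.00644369 ms; sum = 0.00923596 ms.
Propagation delays (d/s per hop): 6.9e-05, 60.9137 ms; sum = 60.9138 ms.
End-to-end = 60.92 ms.

60.92 ms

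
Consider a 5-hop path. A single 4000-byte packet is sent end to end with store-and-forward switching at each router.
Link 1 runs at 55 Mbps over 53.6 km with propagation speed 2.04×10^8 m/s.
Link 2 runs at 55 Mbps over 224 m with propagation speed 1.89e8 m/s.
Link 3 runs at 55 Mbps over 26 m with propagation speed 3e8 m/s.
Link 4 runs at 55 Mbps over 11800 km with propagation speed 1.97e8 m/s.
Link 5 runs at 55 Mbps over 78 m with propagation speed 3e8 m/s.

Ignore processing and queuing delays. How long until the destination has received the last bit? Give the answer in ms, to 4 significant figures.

63.07 ms

L = 4000 × 8 = 32000 bits.
Transmission delay per hop = L/R = 32000/55000000 = 0.581818 ms; 5 hops → 2.90909 ms.
Propagation delays (d/s per hop): 0.262745, 0.00118519, 8.66667e-05, 59.8985, 0.00026 ms; sum = 60.1628 ms.
End-to-end = 63.07 ms.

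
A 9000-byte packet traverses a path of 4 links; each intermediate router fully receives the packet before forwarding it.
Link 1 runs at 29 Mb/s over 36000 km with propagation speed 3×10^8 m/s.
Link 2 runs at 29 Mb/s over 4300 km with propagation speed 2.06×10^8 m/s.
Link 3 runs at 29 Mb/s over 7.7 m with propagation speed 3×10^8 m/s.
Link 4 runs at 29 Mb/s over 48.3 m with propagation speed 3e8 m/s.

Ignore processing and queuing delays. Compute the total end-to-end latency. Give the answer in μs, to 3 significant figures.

151000 μs

L = 9000 × 8 = 72000 bits.
Transmission delay per hop = L/R = 72000/29000000 = 2482.76 μs; 4 hops → 9931.03 μs.
Propagation delays (d/s per hop): 120000, 20873.8, 0.0256667, 0.161 μs; sum = 140874 μs.
End-to-end = 151000 μs.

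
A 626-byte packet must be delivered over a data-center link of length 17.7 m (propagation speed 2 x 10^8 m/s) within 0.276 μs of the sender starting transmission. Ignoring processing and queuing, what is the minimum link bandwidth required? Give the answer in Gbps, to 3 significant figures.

26.7 Gbps

L = 5008 bits.
Propagation delay = 17.7 / 200000000 = 0.0885 μs.
Transmission budget = 0.276 − 0.0885 = 0.1875 μs.
R ≥ L / t_tx = 5008 bits / 1.875e-07 s = 26.7 Gbps.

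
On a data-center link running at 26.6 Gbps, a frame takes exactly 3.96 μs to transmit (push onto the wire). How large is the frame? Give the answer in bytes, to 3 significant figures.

13200 bytes

L = R × t_tx = 26600000000 b/s × 3.96e-06 s = 105336 bits.
In bytes: 105336 / 8 = 13200 bytes.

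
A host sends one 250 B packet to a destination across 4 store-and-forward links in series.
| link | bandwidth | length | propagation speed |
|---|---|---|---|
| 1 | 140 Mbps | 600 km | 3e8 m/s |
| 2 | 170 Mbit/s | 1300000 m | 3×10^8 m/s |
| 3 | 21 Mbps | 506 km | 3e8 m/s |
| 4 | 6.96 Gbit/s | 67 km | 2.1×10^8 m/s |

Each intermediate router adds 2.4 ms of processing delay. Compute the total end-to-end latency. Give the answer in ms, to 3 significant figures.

15.7 ms

L = 250 × 8 = 2000 bits.
Transmission delays (L/R per hop): 0.0142857, 0.0117647, 0.0952381, 0.000287356 ms; sum = 0.121576 ms.
Propagation delays (d/s per hop): 2, 4.33333, 1.68667, 0.319048 ms; sum = 8.33905 ms.
Processing at 3 router(s): 3 × 2.4 ms = 7.2 ms.
End-to-end = 15.7 ms.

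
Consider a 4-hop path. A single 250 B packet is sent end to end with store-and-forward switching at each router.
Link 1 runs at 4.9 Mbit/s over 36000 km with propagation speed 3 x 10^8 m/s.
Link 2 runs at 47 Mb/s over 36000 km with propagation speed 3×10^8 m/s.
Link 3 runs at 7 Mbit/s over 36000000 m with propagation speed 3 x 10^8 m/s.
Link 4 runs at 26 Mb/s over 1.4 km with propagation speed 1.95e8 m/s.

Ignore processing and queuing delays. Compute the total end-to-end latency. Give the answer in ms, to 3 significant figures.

L = 250 × 8 = 2000 bits.
Transmission delays (L/R per hop): 0.408163, 0.0425532, 0.285714, 0.0769231 ms; sum = 0.813354 ms.
Propagation delays (d/s per hop): 120, 120, 120, 0.00717949 ms; sum = 360.007 ms.
End-to-end = 361 ms.

361 ms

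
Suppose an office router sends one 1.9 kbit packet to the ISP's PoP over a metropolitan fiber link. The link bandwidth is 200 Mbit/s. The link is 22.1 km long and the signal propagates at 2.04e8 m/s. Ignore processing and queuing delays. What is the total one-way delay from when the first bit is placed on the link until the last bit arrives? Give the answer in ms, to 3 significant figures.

0.118 ms

L = 1900 bits.
Transmission delay = L/R = 1900 / 200000000 = 0.0095 ms.
Propagation delay = d/s = 22100 m / 204000000 m/s = 0.108333 ms.
Total = 0.118 ms.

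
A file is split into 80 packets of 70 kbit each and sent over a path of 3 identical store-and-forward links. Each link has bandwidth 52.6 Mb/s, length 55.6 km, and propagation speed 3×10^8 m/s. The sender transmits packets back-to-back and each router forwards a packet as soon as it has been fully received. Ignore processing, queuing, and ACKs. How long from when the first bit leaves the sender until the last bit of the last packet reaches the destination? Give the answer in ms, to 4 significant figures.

109.7 ms

Per-hop transmission t_tx = L/R = 70000/52600000 = 1.3308 ms.
Per-hop propagation t_prop = 55600/300000000 = 0.185333 ms.
Pipeline fill: first packet needs 3·t_tx to clear all hops; remaining 79 packets each add one t_tx.
Total = (3+80-1)·t_tx + 3·t_prop = 82·1.3308 + 3·0.185333 = 109.7 ms.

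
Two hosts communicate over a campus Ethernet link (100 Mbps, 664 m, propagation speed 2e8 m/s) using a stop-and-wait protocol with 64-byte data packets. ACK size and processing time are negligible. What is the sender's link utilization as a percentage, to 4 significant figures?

43.54 %

t_tx = L/R = 512/100000000 = 5.12e-06 s.
t_prop = 664/200000000 = 3.32e-06 s; RTT = 6.64e-06 s.
Cycle = t_tx + RTT = 1.176e-05 s.
Utilization = t_tx / cycle = 5.12e-06/1.176e-05 = 43.54 %.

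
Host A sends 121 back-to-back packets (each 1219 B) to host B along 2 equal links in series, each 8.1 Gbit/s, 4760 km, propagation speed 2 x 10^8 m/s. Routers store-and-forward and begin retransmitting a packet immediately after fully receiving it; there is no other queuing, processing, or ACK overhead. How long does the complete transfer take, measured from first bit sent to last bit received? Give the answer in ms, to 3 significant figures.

Per-hop transmission t_tx = L/R = 9752/8100000000 = 0.00120395 ms.
Per-hop propagation t_prop = 4760000/200000000 = 23.8 ms.
Pipeline fill: first packet needs 2·t_tx to clear all hops; remaining 120 packets each add one t_tx.
Total = (2+121-1)·t_tx + 2·t_prop = 122·0.00120395 + 2·23.8 = 47.7 ms.

47.7 ms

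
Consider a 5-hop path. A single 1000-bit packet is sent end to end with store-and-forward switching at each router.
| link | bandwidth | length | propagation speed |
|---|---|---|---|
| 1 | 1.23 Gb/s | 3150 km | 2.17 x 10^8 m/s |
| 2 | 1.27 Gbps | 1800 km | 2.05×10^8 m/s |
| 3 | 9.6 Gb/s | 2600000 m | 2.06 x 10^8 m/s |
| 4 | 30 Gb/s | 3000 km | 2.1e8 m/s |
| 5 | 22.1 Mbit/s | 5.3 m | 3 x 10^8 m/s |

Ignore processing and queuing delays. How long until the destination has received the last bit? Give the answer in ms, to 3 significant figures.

Transmission delays (L/R per hop): 0.000813008, 0.000787402, 0.000104167, 3.33333e-05, 0.0452489 ms; sum = 0.0469868 ms.
Propagation delays (d/s per hop): 14.5161, 8.78049, 12.6214, 14.2857, 1.76667e-05 ms; sum = 50.2037 ms.
End-to-end = 50.3 ms.

50.3 ms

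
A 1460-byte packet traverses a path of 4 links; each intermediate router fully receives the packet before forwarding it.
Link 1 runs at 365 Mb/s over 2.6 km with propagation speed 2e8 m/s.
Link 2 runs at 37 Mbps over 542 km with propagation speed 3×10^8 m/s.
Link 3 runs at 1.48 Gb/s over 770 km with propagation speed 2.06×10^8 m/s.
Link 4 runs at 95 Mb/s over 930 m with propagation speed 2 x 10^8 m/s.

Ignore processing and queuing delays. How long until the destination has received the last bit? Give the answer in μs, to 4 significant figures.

L = 1460 × 8 = 11680 bits.
Transmission delays (L/R per hop): 32, 315.676, 7.89189, 122.947 μs; sum = 478.515 μs.
Propagation delays (d/s per hop): 13, 1806.67, 3737.86, 4.65 μs; sum = 5562.18 μs.
End-to-end = 6041 μs.

6041 μs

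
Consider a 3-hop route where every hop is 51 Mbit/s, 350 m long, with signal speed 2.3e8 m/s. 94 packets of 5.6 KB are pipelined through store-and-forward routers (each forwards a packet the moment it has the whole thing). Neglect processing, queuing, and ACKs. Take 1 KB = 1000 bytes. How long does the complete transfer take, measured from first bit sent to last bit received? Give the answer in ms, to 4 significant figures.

84.33 ms

Per-hop transmission t_tx = L/R = 44800/51000000 = 0.878431 ms.
Per-hop propagation t_prop = 350/2.3e+08 = 0.00152174 ms.
Pipeline fill: first packet needs 3·t_tx to clear all hops; remaining 93 packets each add one t_tx.
Total = (3+94-1)·t_tx + 3·t_prop = 96·0.878431 + 3·0.00152174 = 84.33 ms.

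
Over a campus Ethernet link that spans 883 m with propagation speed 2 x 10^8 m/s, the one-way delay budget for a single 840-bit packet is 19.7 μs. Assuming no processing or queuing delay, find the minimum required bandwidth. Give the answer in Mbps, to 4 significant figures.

Propagation delay = 883 / 200000000 = 4.415 μs.
Transmission budget = 19.7 − 4.415 = 15.285 μs.
R ≥ L / t_tx = 840 bits / 1.5285e-05 s = 54.96 Mbps.

54.96 Mbps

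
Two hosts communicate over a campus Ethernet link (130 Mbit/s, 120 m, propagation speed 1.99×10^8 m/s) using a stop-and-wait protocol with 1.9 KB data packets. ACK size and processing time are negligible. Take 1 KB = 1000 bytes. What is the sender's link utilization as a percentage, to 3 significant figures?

t_tx = L/R = 15200/130000000 = 0.000116923 s.
t_prop = 120/199000000 = 6.03015e-07 s; RTT = 1.20603e-06 s.
Cycle = t_tx + RTT = 0.000118129 s.
Utilization = t_tx / cycle = 0.000116923/0.000118129 = 99.0 %.

99.0 %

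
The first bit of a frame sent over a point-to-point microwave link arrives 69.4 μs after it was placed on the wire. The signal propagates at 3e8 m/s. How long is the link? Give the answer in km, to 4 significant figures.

d = s × t_prop = 300000000 × 6.94e-05 = 20.82 km.

20.82 km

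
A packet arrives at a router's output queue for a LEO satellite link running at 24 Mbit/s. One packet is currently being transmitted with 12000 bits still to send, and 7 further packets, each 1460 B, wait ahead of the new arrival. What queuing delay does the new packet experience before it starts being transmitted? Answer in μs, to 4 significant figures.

Each queued packet: L/R = 11680/24000000 = 486.667 μs.
7 queued → 3406.67 μs.
Plus remaining 12000 bits of current packet: 500 μs.
Queuing delay = 3907 μs.

3907 μs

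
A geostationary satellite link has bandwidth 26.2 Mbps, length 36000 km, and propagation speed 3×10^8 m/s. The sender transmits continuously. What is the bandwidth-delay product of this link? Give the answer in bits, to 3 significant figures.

3140000 bits

Propagation delay = 36000000 / 300000000 = 0.12 s.
BDP = R × t_prop = 26200000 × 0.12 = 3144000 bits.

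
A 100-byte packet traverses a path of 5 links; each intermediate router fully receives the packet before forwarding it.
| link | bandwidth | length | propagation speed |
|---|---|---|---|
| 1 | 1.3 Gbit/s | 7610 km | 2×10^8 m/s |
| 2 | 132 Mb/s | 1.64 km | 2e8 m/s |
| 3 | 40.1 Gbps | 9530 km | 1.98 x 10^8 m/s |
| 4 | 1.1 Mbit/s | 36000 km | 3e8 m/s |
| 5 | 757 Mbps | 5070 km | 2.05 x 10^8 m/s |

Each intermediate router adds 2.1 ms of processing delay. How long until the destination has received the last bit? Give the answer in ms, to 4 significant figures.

L = 100 × 8 = 800 bits.
Transmission delays (L/R per hop): 0.000615385, 0.00606061, 1.99501e-05, 0.727273, 0.0010568 ms; sum = 0.735025 ms.
Propagation delays (d/s per hop): 38.05, 0.0082, 48.1313, 120, 24.7317 ms; sum = 230.921 ms.
Processing at 4 router(s): 4 × 2.1 ms = 8.4 ms.
End-to-end = 240.1 ms.

240.1 ms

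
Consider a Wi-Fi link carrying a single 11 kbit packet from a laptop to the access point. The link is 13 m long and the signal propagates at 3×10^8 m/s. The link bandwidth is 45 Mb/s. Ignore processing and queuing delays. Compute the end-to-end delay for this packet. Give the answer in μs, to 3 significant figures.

L = 11000 bits.
Transmission delay = L/R = 11000 / 45000000 = 244.444 μs.
Propagation delay = d/s = 13 m / 300000000 m/s = 0.0433333 μs.
Total = 244 μs.

244 μs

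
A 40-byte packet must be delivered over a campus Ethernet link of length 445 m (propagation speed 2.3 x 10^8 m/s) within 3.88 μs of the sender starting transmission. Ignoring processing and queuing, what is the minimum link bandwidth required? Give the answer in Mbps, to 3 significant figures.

L = 320 bits.
Propagation delay = 445 / 2.3e+08 = 1.93478 μs.
Transmission budget = 3.88 − 1.93478 = 1.94522 μs.
R ≥ L / t_tx = 320 bits / 1.94522e-06 s = 165 Mbps.

165 Mbps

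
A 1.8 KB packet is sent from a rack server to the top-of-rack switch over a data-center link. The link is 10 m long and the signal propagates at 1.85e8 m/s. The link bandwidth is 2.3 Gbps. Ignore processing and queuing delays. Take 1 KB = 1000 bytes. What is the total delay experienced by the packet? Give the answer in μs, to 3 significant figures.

L = 14400 bits.
Transmission delay = L/R = 14400 / 2300000000 = 6.26087 μs.
Propagation delay = d/s = 10 m / 185000000 m/s = 0.0540541 μs.
Total = 6.31 μs.

6.31 μs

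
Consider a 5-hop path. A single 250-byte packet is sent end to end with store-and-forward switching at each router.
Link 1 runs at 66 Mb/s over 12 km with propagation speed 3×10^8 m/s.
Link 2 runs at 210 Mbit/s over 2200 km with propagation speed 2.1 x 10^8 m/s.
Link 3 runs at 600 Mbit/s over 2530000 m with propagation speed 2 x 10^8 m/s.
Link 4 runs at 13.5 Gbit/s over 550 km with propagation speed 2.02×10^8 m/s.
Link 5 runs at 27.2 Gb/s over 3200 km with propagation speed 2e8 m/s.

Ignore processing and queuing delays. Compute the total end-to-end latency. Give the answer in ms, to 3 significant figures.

41.9 ms

L = 250 × 8 = 2000 bits.
Transmission delays (L/R per hop): 0.030303, 0.00952381, 0.00333333, 0.000148148, 7.35294e-05 ms; sum = 0.0433819 ms.
Propagation delays (d/s per hop): 0.04, 10.4762, 12.65, 2.72277, 16 ms; sum = 41.889 ms.
End-to-end = 41.9 ms.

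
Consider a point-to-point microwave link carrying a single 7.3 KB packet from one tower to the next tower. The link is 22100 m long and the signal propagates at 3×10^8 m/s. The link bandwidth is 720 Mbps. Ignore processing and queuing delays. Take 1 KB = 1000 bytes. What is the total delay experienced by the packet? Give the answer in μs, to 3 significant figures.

L = 58400 bits.
Transmission delay = L/R = 58400 / 720000000 = 81.1111 μs.
Propagation delay = d/s = 22100 m / 300000000 m/s = 73.6667 μs.
Total = 155 μs.

155 μs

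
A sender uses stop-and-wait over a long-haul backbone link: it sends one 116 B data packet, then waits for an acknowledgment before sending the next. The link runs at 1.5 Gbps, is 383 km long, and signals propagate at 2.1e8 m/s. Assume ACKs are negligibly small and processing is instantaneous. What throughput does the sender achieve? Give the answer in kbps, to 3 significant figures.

t_tx = L/R = 928/1500000000 = 6.18667e-07 s.
t_prop = 383000/210000000 = 0.00182381 s; RTT = 0.00364762 s.
Cycle = t_tx + RTT = 0.00364824 s.
Throughput = L / cycle = 928 / 0.00364824 = 254 kbps.

254 kbps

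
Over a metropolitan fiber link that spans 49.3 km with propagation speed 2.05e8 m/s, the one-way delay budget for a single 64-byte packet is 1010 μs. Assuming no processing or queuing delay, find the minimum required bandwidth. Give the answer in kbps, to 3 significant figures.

665 kbps

L = 512 bits.
Propagation delay = 49300 / 2.05e+08 = 240.488 μs.
Transmission budget = 1010 − 240.488 = 769.512 μs.
R ≥ L / t_tx = 512 bits / 0.000769512 s = 665 kbps.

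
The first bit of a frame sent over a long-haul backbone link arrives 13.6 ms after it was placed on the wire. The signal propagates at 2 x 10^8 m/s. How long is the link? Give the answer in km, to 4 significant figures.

2720 km

d = s × t_prop = 200000000 × 0.0136 = 2720 km.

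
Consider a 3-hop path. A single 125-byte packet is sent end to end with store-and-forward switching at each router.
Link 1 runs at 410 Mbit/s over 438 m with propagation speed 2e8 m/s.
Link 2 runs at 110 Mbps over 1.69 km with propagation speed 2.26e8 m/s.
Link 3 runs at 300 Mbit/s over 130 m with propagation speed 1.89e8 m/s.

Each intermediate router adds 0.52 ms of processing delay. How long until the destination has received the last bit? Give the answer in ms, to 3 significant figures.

L = 125 × 8 = 1000 bits.
Transmission delays (L/R per hop): 0.00243902, 0.00909091, 0.00333333 ms; sum = 0.0148633 ms.
Propagation delays (d/s per hop): 0.00219, 0.00747788, 0.000687831 ms; sum = 0.0103557 ms.
Processing at 2 router(s): 2 × 0.52 ms = 1.04 ms.
End-to-end = 1.07 ms.

1.07 ms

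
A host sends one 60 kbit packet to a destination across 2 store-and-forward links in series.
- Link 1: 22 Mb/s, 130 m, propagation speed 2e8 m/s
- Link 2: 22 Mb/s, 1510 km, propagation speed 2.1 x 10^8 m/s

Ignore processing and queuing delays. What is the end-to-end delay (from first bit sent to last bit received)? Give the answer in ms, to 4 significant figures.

12.65 ms

L = 60000 bits.
Transmission delay per hop = L/R = 60000/22000000 = 2.72727 ms; 2 hops → 5.45455 ms.
Propagation delays (d/s per hop): 0.00065, 7.19048 ms; sum = 7.19113 ms.
End-to-end = 12.65 ms.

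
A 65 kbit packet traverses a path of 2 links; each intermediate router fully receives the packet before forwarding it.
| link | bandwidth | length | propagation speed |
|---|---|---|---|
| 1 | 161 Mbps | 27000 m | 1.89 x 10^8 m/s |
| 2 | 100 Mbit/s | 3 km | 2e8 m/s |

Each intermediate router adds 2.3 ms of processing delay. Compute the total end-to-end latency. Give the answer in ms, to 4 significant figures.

L = 65000 bits.
Transmission delays (L/R per hop): 0.403727, 0.65 ms; sum = 1.05373 ms.
Propagation delays (d/s per hop): 0.142857, 0.015 ms; sum = 0.157857 ms.
Processing at 1 router(s): 1 × 2.3 ms = 2.3 ms.
End-to-end = 3.512 ms.

3.512 ms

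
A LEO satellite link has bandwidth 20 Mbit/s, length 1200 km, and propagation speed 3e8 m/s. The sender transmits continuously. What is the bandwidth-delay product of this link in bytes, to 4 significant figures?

10000 bytes

Propagation delay = 1200000 / 300000000 = 0.004 s.
BDP = R × t_prop = 20000000 × 0.004 = 80000 bits.
In bytes: 80000/8 = 10000 bytes.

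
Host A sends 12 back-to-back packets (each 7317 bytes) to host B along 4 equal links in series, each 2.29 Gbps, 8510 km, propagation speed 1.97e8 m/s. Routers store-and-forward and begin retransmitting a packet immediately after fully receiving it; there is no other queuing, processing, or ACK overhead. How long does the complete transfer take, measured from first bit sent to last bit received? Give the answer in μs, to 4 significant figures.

Per-hop transmission t_tx = L/R = 58536/2290000000 = 25.5616 μs.
Per-hop propagation t_prop = 8510000/197000000 = 43198 μs.
Pipeline fill: first packet needs 4·t_tx to clear all hops; remaining 11 packets each add one t_tx.
Total = (4+12-1)·t_tx + 4·t_prop = 15·25.5616 + 4·43198 = 173200 μs.

173200 μs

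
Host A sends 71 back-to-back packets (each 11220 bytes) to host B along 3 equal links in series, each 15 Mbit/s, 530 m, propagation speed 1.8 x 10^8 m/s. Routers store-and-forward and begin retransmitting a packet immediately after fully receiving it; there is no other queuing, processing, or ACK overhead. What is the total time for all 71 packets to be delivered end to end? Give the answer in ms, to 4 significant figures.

436.8 ms

Per-hop transmission t_tx = L/R = 89760/15000000 = 5.984 ms.
Per-hop propagation t_prop = 530/180000000 = 0.00294444 ms.
Pipeline fill: first packet needs 3·t_tx to clear all hops; remaining 70 packets each add one t_tx.
Total = (3+71-1)·t_tx + 3·t_prop = 73·5.984 + 3·0.00294444 = 436.8 ms.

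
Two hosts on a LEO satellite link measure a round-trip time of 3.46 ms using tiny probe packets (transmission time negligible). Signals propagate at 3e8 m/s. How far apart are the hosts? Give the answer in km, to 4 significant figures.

One-way propagation = RTT/2 = 1.73 ms.
d = s × t = 300000000 × 0.00173 = 519.0 km.

519.0 km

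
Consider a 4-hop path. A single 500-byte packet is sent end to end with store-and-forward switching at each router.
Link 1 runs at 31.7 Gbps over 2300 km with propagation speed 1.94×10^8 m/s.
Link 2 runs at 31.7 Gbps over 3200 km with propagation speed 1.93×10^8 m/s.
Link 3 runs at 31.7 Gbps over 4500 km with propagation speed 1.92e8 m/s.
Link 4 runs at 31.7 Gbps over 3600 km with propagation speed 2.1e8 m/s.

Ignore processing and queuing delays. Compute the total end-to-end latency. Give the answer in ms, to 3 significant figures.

69.0 ms

L = 500 × 8 = 4000 bits.
Transmission delay per hop = L/R = 4000/31700000000 = 0.000126183 ms; 4 hops → 0.000504732 ms.
Propagation delays (d/s per hop): 11.8557, 16.5803, 23.4375, 17.1429 ms; sum = 69.0163 ms.
End-to-end = 69.0 ms.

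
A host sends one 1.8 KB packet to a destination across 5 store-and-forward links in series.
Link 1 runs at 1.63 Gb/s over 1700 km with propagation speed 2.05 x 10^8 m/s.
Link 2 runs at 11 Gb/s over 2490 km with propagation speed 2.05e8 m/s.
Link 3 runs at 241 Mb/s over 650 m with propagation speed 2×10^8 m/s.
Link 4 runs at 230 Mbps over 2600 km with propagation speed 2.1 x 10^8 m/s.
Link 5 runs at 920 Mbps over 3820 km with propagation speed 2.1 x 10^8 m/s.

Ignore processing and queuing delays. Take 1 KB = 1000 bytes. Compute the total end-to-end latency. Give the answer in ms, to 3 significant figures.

L = 14400 bits.
Transmission delays (L/R per hop): 0.00883436, 0.00130909, 0.059751, 0.0626087, 0.0156522 ms; sum = 0.148155 ms.
Propagation delays (d/s per hop): 8.29268, 12.1463, 0.00325, 12.381, 18.1905 ms; sum = 51.0137 ms.
End-to-end = 51.2 ms.

51.2 ms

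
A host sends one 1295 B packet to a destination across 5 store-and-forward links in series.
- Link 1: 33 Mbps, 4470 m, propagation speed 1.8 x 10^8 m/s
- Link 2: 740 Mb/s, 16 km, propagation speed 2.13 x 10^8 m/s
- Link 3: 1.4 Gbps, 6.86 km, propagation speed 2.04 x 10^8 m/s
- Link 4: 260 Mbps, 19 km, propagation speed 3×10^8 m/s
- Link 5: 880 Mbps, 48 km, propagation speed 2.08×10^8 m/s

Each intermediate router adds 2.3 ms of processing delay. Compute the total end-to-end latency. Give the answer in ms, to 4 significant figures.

L = 1295 × 8 = 10360 bits.
Transmission delays (L/R per hop): 0.313939, 0.014, 0.0074, 0.0398462, 0.0117727 ms; sum = 0.386958 ms.
Propagation delays (d/s per hop): 0.0248333, 0.0751174, 0.0336275, 0.0633333, 0.230769 ms; sum = 0.427681 ms.
Processing at 4 router(s): 4 × 2.3 ms = 9.2 ms.
End-to-end = 10.01 ms.

10.01 ms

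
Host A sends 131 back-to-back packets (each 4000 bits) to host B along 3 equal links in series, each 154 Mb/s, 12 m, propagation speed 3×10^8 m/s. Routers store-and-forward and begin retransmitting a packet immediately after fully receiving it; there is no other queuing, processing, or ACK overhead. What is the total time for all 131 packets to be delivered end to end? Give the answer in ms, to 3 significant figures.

Per-hop transmission t_tx = L/R = 4000/154000000 = 0.025974 ms.
Per-hop propagation t_prop = 12/300000000 = 4e-05 ms.
Pipeline fill: first packet needs 3·t_tx to clear all hops; remaining 130 packets each add one t_tx.
Total = (3+131-1)·t_tx + 3·t_prop = 133·0.025974 + 3·4e-05 = 3.45 ms.

3.45 ms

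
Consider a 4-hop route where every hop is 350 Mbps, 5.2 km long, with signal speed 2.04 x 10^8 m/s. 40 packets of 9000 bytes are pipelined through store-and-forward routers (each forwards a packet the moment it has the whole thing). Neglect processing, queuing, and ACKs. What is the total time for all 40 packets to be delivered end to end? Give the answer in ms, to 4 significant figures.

8.948 ms

Per-hop transmission t_tx = L/R = 72000/350000000 = 0.205714 ms.
Per-hop propagation t_prop = 5200/204000000 = 0.0254902 ms.
Pipeline fill: first packet needs 4·t_tx to clear all hops; remaining 39 packets each add one t_tx.
Total = (4+40-1)·t_tx + 4·t_prop = 43·0.205714 + 4·0.0254902 = 8.948 ms.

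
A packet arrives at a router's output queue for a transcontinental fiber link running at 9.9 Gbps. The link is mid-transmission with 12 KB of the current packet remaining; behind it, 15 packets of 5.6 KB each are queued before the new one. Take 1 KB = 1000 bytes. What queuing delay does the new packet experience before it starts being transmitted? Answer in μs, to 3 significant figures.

Each queued packet: L/R = 44800/9900000000 = 4.52525 μs.
15 queued → 67.8788 μs.
Plus remaining 96000 bits of current packet: 9.69697 μs.
Queuing delay = 77.6 μs.

77.6 μs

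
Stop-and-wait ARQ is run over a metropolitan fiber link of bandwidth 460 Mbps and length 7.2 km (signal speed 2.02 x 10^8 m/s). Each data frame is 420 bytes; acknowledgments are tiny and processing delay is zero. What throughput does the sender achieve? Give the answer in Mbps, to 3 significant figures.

t_tx = L/R = 3360/460000000 = 7.30435e-06 s.
t_prop = 7200/202000000 = 3.56436e-05 s; RTT = 7.12871e-05 s.
Cycle = t_tx + RTT = 7.85915e-05 s.
Throughput = L / cycle = 3360 / 7.85915e-05 = 42.8 Mbps.

42.8 Mbps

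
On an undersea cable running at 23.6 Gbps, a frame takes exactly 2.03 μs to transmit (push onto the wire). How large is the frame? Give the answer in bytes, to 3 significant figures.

5990 bytes

L = R × t_tx = 23600000000 b/s × 2.03e-06 s = 47908 bits.
In bytes: 47908 / 8 = 5990 bytes.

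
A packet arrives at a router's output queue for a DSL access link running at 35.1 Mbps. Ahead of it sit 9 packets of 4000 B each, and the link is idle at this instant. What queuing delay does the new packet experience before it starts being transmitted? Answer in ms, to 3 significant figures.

Each queued packet: L/R = 32000/35100000 = 0.911681 ms.
9 queued → 8.20513 ms.
Queuing delay = 8.21 ms.

8.21 ms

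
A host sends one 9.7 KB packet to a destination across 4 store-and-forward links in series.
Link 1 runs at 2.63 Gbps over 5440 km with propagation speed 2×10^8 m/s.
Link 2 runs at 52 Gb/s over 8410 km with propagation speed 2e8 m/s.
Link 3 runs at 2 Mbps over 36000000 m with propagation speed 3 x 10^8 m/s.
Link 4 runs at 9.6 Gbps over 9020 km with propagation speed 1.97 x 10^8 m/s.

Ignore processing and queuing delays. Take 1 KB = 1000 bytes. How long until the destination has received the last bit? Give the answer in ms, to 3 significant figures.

L = 77600 bits.
Transmission delays (L/R per hop): 0.0295057, 0.00149231, 38.8, 0.00808333 ms; sum = 38.8391 ms.
Propagation delays (d/s per hop): 27.2, 42.05, 120, 45.7868 ms; sum = 235.037 ms.
End-to-end = 274 ms.

274 ms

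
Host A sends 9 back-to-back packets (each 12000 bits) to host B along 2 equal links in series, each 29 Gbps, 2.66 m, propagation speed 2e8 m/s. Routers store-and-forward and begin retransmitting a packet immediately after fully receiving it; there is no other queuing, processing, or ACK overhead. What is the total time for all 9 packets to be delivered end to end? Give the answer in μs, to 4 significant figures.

4.165 μs

Per-hop transmission t_tx = L/R = 12000/29000000000 = 0.413793 μs.
Per-hop propagation t_prop = 2.66/200000000 = 0.0133 μs.
Pipeline fill: first packet needs 2·t_tx to clear all hops; remaining 8 packets each add one t_tx.
Total = (2+9-1)·t_tx + 2·t_prop = 10·0.413793 + 2·0.0133 = 4.165 μs.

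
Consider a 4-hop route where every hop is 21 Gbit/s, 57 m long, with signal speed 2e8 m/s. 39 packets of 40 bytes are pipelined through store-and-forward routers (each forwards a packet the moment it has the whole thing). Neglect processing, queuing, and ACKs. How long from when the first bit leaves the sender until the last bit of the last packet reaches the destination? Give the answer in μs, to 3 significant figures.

1.78 μs

Per-hop transmission t_tx = L/R = 320/21000000000 = 0.0152381 μs.
Per-hop propagation t_prop = 57/200000000 = 0.285 μs.
Pipeline fill: first packet needs 4·t_tx to clear all hops; remaining 38 packets each add one t_tx.
Total = (4+39-1)·t_tx + 4·t_prop = 42·0.0152381 + 4·0.285 = 1.78 μs.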